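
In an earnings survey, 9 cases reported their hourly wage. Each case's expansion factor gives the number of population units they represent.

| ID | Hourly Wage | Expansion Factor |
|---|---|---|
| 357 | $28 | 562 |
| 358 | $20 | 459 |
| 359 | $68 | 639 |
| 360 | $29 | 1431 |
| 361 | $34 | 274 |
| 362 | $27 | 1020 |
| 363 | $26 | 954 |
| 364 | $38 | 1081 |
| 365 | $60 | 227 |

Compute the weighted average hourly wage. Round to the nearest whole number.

Weighted sum = 28×562 + 20×459 + 68×639 + 29×1431 + 34×274 + 27×1020 + 26×954 + 38×1081 + 60×227
  = 226225
Sum of weights = 562 + 459 + 639 + 1431 + 274 + 1020 + 954 + 1081 + 227 = 6647
Weighted mean = 226225 / 6647 = 34.034151

34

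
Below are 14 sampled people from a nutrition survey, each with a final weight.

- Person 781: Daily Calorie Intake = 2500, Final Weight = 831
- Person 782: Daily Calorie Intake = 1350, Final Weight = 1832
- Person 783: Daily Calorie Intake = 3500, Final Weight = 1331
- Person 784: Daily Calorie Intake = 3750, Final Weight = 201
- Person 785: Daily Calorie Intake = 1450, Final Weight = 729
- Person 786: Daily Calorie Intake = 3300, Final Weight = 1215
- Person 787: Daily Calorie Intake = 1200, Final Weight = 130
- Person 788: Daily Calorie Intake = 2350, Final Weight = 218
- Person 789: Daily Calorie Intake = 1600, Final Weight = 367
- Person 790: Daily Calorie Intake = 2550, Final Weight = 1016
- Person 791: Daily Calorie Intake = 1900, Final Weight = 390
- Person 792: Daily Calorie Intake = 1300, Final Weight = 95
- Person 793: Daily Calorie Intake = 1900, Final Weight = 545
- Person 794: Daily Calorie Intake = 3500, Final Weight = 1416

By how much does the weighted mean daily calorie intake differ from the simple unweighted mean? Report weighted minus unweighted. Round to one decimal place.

Unweighted sum = 32150
Unweighted mean = 32150 / 14 = 2296.4286
Weighted sum = 25731800
Sum of weights = 10316
Weighted mean = 25731800 / 10316 = 2494.3583
Difference (weighted minus unweighted) = 197.92971

197.9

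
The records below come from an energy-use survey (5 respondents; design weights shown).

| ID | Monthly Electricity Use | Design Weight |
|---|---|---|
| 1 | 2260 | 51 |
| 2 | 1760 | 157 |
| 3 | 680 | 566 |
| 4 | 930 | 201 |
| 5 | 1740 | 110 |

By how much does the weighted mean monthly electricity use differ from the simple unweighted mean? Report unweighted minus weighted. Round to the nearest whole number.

Unweighted sum = 2260 + 1760 + 680 + 930 + 1740 = 7370
Unweighted mean = 7370 / 5 = 1474
Weighted sum = 2260×51 + 1760×157 + 680×566 + 930×201 + 1740×110
  = 115260 + 276320 + 384880 + 186930 + 191400 = 1154790
Sum of weights = 51 + 157 + 566 + 201 + 110 = 1085
Weighted mean = 1154790 / 1085 = 1064.3226
Difference (unweighted minus weighted) = 409.67742

410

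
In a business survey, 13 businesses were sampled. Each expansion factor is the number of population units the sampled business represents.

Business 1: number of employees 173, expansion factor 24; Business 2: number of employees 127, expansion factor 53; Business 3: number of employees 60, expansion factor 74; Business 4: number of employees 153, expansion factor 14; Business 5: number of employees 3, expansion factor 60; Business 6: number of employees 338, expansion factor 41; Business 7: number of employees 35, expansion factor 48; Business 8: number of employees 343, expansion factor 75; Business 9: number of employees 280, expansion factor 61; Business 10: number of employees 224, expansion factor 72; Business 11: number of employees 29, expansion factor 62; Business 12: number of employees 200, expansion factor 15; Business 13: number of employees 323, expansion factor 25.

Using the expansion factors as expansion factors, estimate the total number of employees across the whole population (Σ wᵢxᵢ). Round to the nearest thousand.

Weighted total = 104989

105000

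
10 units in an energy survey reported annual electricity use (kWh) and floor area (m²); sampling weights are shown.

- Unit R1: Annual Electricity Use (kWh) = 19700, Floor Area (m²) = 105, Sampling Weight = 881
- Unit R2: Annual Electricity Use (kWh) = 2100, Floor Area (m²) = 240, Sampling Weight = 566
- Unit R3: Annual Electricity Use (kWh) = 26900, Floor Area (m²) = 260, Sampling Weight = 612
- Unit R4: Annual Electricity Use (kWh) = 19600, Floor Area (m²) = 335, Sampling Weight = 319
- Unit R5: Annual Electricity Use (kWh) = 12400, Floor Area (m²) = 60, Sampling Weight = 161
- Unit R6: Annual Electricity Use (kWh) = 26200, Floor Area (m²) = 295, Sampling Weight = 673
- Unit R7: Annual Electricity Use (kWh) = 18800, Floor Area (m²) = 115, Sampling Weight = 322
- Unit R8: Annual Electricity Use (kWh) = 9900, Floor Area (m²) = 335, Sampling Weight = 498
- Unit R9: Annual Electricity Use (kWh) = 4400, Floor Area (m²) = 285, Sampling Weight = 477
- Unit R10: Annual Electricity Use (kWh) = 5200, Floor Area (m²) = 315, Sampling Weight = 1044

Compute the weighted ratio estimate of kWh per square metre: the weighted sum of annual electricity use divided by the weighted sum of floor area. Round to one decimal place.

57.9

Σ wᵢ·y = 19700×881 + 2100×566 + 26900×612 + 19600×319 + 12400×161 + 26200×673 + 18800×322 + 9900×498 + 4400×477 + 5200×1044
  = 17355700 + 1188600 + 16462800 + 6252400 + 1996400 + 17632600 + 6053600 + 4930200 + 2098800 + 5428800 = 79399900
Σ wᵢ·x = 105×881 + 240×566 + 260×612 + 335×319 + 60×161 + 295×673 + 115×322 + 335×498 + 285×477 + 315×1044
  = 92505 + 135840 + 159120 + 106865 + 9660 + 198535 + 37030 + 166830 + 135945 + 328860 = 1371190
Ratio = 79399900 / 1371190 = 57.905834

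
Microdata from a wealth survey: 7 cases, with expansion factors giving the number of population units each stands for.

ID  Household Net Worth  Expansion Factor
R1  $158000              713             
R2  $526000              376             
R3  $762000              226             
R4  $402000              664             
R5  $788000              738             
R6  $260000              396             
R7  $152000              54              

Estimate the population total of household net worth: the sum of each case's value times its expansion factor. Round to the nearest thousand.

1442282000

Weighted total = 158000×713 + 526000×376 + 762000×226 + 402000×664 + 788000×738 + 260000×396 + 152000×54
  = 1442282000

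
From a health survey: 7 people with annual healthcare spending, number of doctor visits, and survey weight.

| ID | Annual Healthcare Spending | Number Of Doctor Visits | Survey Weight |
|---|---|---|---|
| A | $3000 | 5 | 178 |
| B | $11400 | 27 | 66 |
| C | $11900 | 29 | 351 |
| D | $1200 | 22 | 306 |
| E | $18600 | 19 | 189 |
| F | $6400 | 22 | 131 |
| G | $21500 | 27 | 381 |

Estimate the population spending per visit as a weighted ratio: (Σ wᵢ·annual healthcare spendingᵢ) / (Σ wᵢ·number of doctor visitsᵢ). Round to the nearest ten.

510

Σ wᵢ·y = 3000×178 + 11400×66 + 11900×351 + 1200×306 + 18600×189 + 6400×131 + 21500×381
  = 534000 + 752400 + 4176900 + 367200 + 3515400 + 838400 + 8191500 = 18375800
Σ wᵢ·x = 5×178 + 27×66 + 29×351 + 22×306 + 19×189 + 22×131 + 27×381
  = 36343
Ratio = 18375800 / 36343 = 505.62144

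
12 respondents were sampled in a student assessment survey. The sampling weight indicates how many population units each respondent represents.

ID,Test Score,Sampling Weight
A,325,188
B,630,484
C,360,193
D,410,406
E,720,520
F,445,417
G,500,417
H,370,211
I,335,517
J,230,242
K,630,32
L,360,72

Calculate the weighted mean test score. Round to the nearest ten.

Weighted sum = 325×188 + 630×484 + 360×193 + 410×406 + 720×520 + 445×417 + 500×417 + 370×211 + 335×517 + 230×242 + 630×32 + 360×72
  = 1723430
Sum of weights = 3699
Weighted mean = 1723430 / 3699 = 465.91782

470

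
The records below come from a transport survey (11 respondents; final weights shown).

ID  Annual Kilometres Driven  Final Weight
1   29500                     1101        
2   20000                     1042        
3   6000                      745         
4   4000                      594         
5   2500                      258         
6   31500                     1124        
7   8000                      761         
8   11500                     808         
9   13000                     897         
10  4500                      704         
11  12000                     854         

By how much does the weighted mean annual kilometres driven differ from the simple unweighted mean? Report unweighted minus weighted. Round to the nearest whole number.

Unweighted sum = 29500 + 20000 + 6000 + 4000 + 2500 + 31500 + 8000 + 11500 + 13000 + 4500 + 12000 = 142500
Unweighted mean = 142500 / 11 = 12954.545
Weighted sum = 29500×1101 + 20000×1042 + 6000×745 + 4000×594 + 2500×258 + 31500×1124 + 8000×761 + 11500×808 + 13000×897 + 4500×704 + 12000×854
  = 32479500 + 20840000 + 4470000 + 2376000 + 645000 + 35406000 + 6088000 + 9292000 + 11661000 + 3168000 + 10248000 = 136673500
Sum of weights = 8888
Weighted mean = 136673500 / 8888 = 15377.306
Difference (unweighted minus weighted) = -2422.761

-2423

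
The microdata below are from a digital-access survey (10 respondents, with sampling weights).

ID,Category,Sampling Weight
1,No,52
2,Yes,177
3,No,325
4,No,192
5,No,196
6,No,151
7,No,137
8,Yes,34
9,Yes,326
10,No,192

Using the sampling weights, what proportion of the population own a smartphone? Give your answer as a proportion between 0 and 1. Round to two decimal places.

Sum of weights for 'Yes' = 177 + 34 + 326 = 537
Total weight = 52 + 177 + 325 + 192 + 196 + 151 + 137 + 34 + 326 + 192 = 1782
Weighted proportion = 537 / 1782 = 0.3013468

0.30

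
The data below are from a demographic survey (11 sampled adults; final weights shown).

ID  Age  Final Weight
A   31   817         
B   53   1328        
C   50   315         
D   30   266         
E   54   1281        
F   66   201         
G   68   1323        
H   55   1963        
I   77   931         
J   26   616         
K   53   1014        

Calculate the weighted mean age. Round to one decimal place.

53.8

Weighted sum = 31×817 + 53×1328 + 50×315 + 30×266 + 54×1281 + 66×201 + 68×1323 + 55×1963 + 77×931 + 26×616 + 53×1014
  = 25327 + 70384 + 15750 + 7980 + 69174 + 13266 + 89964 + 107965 + 71687 + 16016 + 53742 = 541255
Sum of weights = 817 + 1328 + 315 + 266 + 1281 + 201 + 1323 + 1963 + 931 + 616 + 1014 = 10055
Weighted mean = 541255 / 10055 = 53.829438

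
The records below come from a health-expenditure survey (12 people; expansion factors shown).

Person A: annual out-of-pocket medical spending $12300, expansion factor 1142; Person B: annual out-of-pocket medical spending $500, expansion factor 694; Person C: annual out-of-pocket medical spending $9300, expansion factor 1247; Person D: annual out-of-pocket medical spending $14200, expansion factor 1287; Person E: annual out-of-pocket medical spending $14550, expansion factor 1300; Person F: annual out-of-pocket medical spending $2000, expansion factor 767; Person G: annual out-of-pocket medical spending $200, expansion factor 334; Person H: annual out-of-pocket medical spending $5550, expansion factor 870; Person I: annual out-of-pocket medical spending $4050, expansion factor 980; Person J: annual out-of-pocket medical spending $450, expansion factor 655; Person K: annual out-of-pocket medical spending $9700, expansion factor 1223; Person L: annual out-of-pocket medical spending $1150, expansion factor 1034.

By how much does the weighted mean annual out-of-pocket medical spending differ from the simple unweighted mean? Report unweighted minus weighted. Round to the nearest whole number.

Unweighted sum = 12300 + 500 + 9300 + 14200 + 14550 + 2000 + 200 + 5550 + 4050 + 450 + 9700 + 1150 = 73950
Unweighted mean = 73950 / 12 = 6162.5
Weighted sum = 12300×1142 + 500×694 + 9300×1247 + 14200×1287 + 14550×1300 + 2000×767 + 200×334 + 5550×870 + 4050×980 + 450×655 + 9700×1223 + 1150×1034
  = 14046600 + 347000 + 11597100 + 18275400 + 18915000 + 1534000 + 66800 + 4828500 + 3969000 + 294750 + 11863100 + 1189100 = 86926350
Sum of weights = 11533
Weighted mean = 86926350 / 11533 = 7537.1846
Difference (unweighted minus weighted) = -1374.6846

-1375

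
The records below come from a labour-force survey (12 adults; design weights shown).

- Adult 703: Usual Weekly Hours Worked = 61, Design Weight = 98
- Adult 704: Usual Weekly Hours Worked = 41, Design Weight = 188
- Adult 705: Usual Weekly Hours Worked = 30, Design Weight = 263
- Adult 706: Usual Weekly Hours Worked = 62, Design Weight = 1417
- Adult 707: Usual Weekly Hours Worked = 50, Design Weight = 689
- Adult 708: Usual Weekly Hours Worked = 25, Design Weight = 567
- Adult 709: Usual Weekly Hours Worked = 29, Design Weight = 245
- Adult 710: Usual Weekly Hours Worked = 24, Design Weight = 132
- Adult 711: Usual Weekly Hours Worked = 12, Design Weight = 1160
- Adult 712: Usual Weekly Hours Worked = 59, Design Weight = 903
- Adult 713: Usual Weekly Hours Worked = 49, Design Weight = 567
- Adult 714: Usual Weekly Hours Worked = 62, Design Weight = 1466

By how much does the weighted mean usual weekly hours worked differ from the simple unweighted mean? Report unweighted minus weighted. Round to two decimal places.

Unweighted sum = 504
Unweighted mean = 504 / 12 = 42
Weighted sum = 61×98 + 41×188 + 30×263 + 62×1417 + 50×689 + 25×567 + 29×245 + 24×132 + 12×1160 + 59×903 + 49×567 + 62×1466
  = 5978 + 7708 + 7890 + 87854 + 34450 + 14175 + 7105 + 3168 + 13920 + 53277 + 27783 + 90892 = 354200
Sum of weights = 98 + 188 + 263 + 1417 + 689 + 567 + 245 + 132 + 1160 + 903 + 567 + 1466 = 7695
Weighted mean = 354200 / 7695 = 46.02989
Difference (unweighted minus weighted) = -4.0298895

-4.03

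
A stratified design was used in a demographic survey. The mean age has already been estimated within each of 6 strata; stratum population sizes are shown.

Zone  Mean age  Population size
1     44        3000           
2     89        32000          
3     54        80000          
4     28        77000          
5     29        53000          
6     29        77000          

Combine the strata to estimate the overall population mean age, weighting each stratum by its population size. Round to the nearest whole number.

Σ Nₕ·x̄ₕ = 44×3000 + 89×32000 + 54×80000 + 28×77000 + 29×53000 + 29×77000
  = 132000 + 2848000 + 4320000 + 2156000 + 1537000 + 2233000 = 13226000
Σ Nₕ = 3000 + 32000 + 80000 + 77000 + 53000 + 77000 = 322000
Overall mean = 13226000 / 322000 = 41.074534

41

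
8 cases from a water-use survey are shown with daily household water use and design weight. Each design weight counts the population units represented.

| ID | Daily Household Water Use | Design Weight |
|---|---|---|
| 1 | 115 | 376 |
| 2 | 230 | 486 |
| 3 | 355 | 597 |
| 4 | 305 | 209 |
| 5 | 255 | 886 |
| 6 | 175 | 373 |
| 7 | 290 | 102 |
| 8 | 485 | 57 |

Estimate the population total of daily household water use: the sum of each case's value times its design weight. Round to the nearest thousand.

779000

Weighted total = 115×376 + 230×486 + 355×597 + 305×209 + 255×886 + 175×373 + 290×102 + 485×57
  = 43240 + 111780 + 211935 + 63745 + 225930 + 65275 + 29580 + 27645 = 779130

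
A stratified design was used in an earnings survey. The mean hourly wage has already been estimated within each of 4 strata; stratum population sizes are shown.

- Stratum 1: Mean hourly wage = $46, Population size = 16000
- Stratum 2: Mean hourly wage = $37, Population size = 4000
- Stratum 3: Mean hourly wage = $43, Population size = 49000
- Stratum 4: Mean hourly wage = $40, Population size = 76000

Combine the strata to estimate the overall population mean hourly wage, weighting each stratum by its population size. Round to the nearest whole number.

42

Σ Nₕ·x̄ₕ = 46×16000 + 37×4000 + 43×49000 + 40×76000
  = 6031000
Σ Nₕ = 16000 + 4000 + 49000 + 76000 = 145000
Overall mean = 6031000 / 145000 = 41.593103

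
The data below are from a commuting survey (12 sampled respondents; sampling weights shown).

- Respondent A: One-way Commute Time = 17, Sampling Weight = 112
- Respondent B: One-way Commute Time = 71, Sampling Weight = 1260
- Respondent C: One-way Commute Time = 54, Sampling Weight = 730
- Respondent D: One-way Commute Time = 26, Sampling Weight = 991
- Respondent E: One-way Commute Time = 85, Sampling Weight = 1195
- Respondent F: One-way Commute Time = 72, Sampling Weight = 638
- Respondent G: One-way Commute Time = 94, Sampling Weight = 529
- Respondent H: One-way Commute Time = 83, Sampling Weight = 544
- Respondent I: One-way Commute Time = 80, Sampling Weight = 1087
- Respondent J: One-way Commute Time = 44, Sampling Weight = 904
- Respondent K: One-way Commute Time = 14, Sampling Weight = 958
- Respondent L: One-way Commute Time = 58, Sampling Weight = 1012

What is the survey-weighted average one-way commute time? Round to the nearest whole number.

Weighted sum = 17×112 + 71×1260 + 54×730 + 26×991 + 85×1195 + 72×638 + 94×529 + 83×544 + 80×1087 + 44×904 + 14×958 + 58×1012
  = 1904 + 89460 + 39420 + 25766 + 101575 + 45936 + 49726 + 45152 + 86960 + 39776 + 13412 + 58696 = 597783
Sum of weights = 112 + 1260 + 730 + 991 + 1195 + 638 + 529 + 544 + 1087 + 904 + 958 + 1012 = 9960
Weighted mean = 597783 / 9960 = 60.018373

60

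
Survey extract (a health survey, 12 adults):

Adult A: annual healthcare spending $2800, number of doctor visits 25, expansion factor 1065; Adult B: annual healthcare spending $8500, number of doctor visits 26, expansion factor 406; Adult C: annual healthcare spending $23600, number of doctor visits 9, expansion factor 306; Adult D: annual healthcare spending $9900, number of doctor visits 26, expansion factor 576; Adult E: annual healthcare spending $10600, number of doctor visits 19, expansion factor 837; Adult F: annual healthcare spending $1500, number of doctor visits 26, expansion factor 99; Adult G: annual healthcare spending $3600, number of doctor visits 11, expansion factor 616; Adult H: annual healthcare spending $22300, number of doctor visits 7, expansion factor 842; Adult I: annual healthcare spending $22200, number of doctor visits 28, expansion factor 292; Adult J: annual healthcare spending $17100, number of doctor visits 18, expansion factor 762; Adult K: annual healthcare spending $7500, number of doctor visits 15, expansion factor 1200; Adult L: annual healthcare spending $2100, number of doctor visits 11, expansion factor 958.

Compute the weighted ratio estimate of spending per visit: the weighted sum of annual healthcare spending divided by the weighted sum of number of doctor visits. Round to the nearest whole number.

585

Σ wᵢ·y = 2800×1065 + 8500×406 + 23600×306 + 9900×576 + 10600×837 + 1500×99 + 3600×616 + 22300×842 + 22200×292 + 17100×762 + 7500×1200 + 2100×958
  = 2982000 + 3451000 + 7221600 + 5702400 + 8872200 + 148500 + 2217600 + 18776600 + 6482400 + 13030200 + 9000000 + 2011800 = 79896300
Σ wᵢ·x = 25×1065 + 26×406 + 9×306 + 26×576 + 19×837 + 26×99 + 11×616 + 7×842 + 28×292 + 18×762 + 15×1200 + 11×958
  = 26625 + 10556 + 2754 + 14976 + 15903 + 2574 + 6776 + 5894 + 8176 + 13716 + 18000 + 10538 = 136488
Ratio = 79896300 / 136488 = 585.37234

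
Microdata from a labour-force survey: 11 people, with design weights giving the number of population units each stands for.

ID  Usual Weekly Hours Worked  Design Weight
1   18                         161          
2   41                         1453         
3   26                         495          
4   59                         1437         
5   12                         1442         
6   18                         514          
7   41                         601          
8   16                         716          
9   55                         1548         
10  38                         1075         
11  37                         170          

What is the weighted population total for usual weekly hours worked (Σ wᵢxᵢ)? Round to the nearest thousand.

355000

Weighted total = 355057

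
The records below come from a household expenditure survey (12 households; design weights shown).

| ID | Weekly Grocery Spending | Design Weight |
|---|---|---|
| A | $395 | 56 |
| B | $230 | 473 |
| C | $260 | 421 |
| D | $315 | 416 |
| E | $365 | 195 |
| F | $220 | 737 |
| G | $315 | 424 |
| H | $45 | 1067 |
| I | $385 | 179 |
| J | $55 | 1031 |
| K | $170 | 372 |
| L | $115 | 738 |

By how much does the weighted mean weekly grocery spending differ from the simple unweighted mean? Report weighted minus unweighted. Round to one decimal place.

-65.6

Unweighted sum = 395 + 230 + 260 + 315 + 365 + 220 + 315 + 45 + 385 + 55 + 170 + 115 = 2870
Unweighted mean = 2870 / 12 = 239.16667
Weighted sum = 395×56 + 230×473 + 260×421 + 315×416 + 365×195 + 220×737 + 315×424 + 45×1067 + 385×179 + 55×1031 + 170×372 + 115×738
  = 1060030
Sum of weights = 56 + 473 + 421 + 416 + 195 + 737 + 424 + 1067 + 179 + 1031 + 372 + 738 = 6109
Weighted mean = 1060030 / 6109 = 173.5194
Difference (weighted minus unweighted) = -65.647269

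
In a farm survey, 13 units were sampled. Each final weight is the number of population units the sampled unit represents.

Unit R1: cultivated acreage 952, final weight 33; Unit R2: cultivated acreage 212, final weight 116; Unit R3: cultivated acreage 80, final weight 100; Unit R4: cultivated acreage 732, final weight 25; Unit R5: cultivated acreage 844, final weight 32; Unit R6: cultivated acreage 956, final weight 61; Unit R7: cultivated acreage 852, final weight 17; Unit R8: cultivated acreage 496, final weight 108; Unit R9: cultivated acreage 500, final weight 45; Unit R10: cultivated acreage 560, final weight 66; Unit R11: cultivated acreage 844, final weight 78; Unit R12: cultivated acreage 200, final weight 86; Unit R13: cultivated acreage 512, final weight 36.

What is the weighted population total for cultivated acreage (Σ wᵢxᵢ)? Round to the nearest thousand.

Weighted total = 396608

397000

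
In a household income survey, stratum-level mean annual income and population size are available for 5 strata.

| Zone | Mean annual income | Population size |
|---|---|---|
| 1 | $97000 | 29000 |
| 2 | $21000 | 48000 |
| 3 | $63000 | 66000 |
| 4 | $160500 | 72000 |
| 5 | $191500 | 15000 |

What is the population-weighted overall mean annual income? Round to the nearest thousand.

Σ Nₕ·x̄ₕ = 97000×29000 + 21000×48000 + 63000×66000 + 160500×72000 + 191500×15000
  = 22407500000
Σ Nₕ = 29000 + 48000 + 66000 + 72000 + 15000 = 230000
Overall mean = 22407500000 / 230000 = 97423.913

97000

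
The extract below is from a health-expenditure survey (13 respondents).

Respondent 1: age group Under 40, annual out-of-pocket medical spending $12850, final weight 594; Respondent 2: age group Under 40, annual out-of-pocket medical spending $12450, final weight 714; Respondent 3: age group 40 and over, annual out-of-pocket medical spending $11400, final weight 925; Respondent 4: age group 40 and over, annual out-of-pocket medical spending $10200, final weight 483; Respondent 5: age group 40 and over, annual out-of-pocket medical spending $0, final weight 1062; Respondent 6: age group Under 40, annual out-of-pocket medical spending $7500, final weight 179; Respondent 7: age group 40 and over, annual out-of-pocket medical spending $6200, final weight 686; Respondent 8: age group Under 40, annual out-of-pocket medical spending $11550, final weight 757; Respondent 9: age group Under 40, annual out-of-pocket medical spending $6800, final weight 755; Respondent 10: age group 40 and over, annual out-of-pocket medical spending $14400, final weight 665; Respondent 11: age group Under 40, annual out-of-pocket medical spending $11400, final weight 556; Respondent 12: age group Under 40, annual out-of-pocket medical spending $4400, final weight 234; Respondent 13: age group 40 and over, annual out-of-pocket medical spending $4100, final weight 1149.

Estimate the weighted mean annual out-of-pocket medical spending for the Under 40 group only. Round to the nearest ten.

Under 40 rows: 1, 2, 6, 8, 9, 11, 12
Weighted sum = 12850×594 + 12450×714 + 7500×179 + 11550×757 + 6800×755 + 11400×556 + 4400×234
  = 39110050
Sum of weights = 594 + 714 + 179 + 757 + 755 + 556 + 234 = 3789
Weighted mean = 39110050 / 3789 = 10321.998

10320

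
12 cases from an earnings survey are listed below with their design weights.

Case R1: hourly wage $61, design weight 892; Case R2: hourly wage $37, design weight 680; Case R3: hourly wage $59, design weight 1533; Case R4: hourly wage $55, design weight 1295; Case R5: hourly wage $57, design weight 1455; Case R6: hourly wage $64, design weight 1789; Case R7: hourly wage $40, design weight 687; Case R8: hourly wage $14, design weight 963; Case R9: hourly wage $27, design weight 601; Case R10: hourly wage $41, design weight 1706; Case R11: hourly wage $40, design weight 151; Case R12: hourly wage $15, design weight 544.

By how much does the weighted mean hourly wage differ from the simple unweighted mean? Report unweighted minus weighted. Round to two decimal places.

-4.67

Unweighted sum = 61 + 37 + 59 + 55 + 57 + 64 + 40 + 14 + 27 + 41 + 40 + 15 = 510
Unweighted mean = 510 / 12 = 42.5
Weighted sum = 61×892 + 37×680 + 59×1533 + 55×1295 + 57×1455 + 64×1789 + 40×687 + 14×963 + 27×601 + 41×1706 + 40×151 + 15×544
  = 54412 + 25160 + 90447 + 71225 + 82935 + 114496 + 27480 + 13482 + 16227 + 69946 + 6040 + 8160 = 580010
Sum of weights = 892 + 680 + 1533 + 1295 + 1455 + 1789 + 687 + 963 + 601 + 1706 + 151 + 544 = 12296
Weighted mean = 580010 / 12296 = 47.170625
Difference (unweighted minus weighted) = -4.6706246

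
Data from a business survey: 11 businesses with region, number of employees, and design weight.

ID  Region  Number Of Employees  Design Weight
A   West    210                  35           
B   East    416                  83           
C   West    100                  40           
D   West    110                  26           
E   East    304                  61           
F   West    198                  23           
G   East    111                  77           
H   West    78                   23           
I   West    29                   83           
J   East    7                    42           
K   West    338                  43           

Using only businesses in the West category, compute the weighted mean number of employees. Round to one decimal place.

137.4

West rows: A, C, D, F, H, I, K
Weighted sum = 210×35 + 100×40 + 110×26 + 198×23 + 78×23 + 29×83 + 338×43
  = 7350 + 4000 + 2860 + 4554 + 1794 + 2407 + 14534 = 37499
Sum of weights = 273
Weighted mean = 37499 / 273 = 137.35897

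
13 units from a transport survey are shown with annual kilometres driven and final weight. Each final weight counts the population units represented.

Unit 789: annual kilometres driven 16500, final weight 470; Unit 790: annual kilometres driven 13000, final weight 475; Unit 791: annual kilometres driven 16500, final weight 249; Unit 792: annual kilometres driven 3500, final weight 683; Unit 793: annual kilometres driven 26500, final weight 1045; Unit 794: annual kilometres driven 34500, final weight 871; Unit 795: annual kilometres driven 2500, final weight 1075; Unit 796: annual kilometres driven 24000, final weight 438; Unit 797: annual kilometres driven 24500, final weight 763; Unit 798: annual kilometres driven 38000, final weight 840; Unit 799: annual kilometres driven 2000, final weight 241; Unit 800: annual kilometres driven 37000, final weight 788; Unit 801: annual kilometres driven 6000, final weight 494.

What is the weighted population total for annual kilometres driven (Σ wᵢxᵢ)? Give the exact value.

174586000

Weighted total = 174586000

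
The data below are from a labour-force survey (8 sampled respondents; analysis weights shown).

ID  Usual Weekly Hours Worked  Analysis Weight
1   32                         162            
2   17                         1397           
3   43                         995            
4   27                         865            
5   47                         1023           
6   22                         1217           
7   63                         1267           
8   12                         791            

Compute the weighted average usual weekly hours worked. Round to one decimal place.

33.6

Weighted sum = 32×162 + 17×1397 + 43×995 + 27×865 + 47×1023 + 22×1217 + 63×1267 + 12×791
  = 259241
Sum of weights = 162 + 1397 + 995 + 865 + 1023 + 1217 + 1267 + 791 = 7717
Weighted mean = 259241 / 7717 = 33.593495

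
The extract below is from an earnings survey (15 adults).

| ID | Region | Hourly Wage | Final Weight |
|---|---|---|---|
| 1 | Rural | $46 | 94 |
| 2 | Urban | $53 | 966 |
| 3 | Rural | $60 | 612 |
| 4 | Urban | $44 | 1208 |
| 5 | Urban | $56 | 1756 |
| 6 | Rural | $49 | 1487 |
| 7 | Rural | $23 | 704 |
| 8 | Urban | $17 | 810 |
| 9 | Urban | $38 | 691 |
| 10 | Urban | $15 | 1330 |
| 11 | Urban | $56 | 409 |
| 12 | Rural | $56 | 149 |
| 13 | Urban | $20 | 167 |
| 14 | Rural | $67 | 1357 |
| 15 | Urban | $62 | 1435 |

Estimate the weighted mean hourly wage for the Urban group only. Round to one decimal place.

43.1

Urban rows: 2, 4, 5, 8, 9, 10, 11, 13, 15
Weighted sum = 53×966 + 44×1208 + 56×1756 + 17×810 + 38×691 + 15×1330 + 56×409 + 20×167 + 62×1435
  = 51198 + 53152 + 98336 + 13770 + 26258 + 19950 + 22904 + 3340 + 88970 = 377878
Sum of weights = 966 + 1208 + 1756 + 810 + 691 + 1330 + 409 + 167 + 1435 = 8772
Weighted mean = 377878 / 8772 = 43.077747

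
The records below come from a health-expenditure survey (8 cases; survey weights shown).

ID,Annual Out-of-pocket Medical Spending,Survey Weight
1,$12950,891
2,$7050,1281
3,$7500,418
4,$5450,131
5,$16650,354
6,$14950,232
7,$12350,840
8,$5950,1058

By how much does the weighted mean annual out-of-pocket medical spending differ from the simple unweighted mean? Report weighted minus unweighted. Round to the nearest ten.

-660

Unweighted sum = 82850
Unweighted mean = 82850 / 8 = 10356.25
Weighted sum = 12950×891 + 7050×1281 + 7500×418 + 5450×131 + 16650×354 + 14950×232 + 12350×840 + 5950×1058
  = 50450050
Sum of weights = 891 + 1281 + 418 + 131 + 354 + 232 + 840 + 1058 = 5205
Weighted mean = 50450050 / 5205 = 9692.6129
Difference (weighted minus unweighted) = -663.63713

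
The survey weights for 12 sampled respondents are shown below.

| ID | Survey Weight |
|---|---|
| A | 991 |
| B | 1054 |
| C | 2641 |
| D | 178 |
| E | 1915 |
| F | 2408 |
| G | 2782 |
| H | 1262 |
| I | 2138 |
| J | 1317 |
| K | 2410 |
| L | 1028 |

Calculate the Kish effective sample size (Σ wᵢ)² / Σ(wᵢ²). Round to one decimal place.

9.9

Σ wᵢ = 991 + 1054 + 2641 + 178 + 1915 + 2408 + 2782 + 1262 + 2138 + 1317 + 2410 + 1028 = 20124
Σ wᵢ² = 41067836
n_eff = 20124² / 41067836 = 404975376 / 41067836 = 9.8611326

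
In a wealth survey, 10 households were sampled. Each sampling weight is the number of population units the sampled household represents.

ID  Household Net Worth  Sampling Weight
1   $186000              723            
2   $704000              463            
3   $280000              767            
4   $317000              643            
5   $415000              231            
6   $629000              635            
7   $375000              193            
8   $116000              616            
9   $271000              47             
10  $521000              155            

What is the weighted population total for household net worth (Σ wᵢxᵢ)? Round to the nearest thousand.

1611624000

Weighted total = 186000×723 + 704000×463 + 280000×767 + 317000×643 + 415000×231 + 629000×635 + 375000×193 + 116000×616 + 271000×47 + 521000×155
  = 1611624000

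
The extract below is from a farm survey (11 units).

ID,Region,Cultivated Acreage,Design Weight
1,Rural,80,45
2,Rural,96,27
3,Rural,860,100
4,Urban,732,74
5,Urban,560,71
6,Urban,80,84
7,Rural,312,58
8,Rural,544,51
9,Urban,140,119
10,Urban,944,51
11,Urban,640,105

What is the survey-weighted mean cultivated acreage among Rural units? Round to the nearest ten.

Rural rows: 1, 2, 3, 7, 8
Weighted sum = 80×45 + 96×27 + 860×100 + 312×58 + 544×51
  = 3600 + 2592 + 86000 + 18096 + 27744 = 138032
Sum of weights = 45 + 27 + 100 + 58 + 51 = 281
Weighted mean = 138032 / 281 = 491.21708

490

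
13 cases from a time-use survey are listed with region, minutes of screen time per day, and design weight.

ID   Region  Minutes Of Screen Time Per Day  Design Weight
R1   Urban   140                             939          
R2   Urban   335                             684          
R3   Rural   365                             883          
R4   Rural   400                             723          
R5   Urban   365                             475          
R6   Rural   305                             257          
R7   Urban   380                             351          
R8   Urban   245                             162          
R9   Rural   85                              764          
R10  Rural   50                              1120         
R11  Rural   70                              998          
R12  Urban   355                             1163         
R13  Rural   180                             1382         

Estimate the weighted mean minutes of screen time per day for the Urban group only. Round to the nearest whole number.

297

Urban rows: R1, R2, R5, R7, R8, R12
Weighted sum = 140×939 + 335×684 + 365×475 + 380×351 + 245×162 + 355×1163
  = 131460 + 229140 + 173375 + 133380 + 39690 + 412865 = 1119910
Sum of weights = 3774
Weighted mean = 1119910 / 3774 = 296.74351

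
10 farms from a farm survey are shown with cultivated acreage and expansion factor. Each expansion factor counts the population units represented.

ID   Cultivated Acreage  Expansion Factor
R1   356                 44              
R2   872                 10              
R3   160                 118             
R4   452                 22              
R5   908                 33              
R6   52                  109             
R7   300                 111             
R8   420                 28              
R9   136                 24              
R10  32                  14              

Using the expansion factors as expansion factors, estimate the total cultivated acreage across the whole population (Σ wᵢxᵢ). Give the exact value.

Weighted total = 137612

137612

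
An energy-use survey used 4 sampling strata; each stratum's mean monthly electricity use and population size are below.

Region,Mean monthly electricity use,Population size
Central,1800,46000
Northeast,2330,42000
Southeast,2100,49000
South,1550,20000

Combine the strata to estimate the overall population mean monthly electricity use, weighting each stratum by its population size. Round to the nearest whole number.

Σ Nₕ·x̄ₕ = 1800×46000 + 2330×42000 + 2100×49000 + 1550×20000
  = 82800000 + 97860000 + 102900000 + 31000000 = 314560000
Σ Nₕ = 46000 + 42000 + 49000 + 20000 = 157000
Overall mean = 314560000 / 157000 = 2003.5669

2004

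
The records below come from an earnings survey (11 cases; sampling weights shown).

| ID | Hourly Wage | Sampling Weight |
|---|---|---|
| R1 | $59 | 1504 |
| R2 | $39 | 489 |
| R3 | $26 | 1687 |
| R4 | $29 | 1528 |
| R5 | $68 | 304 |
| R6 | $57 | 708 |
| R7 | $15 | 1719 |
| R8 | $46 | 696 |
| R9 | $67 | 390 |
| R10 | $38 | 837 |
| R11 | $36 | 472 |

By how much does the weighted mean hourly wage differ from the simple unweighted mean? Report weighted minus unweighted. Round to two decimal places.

-5.92

Unweighted sum = 59 + 39 + 26 + 29 + 68 + 57 + 15 + 46 + 67 + 38 + 36 = 480
Unweighted mean = 480 / 11 = 43.636364
Weighted sum = 59×1504 + 39×489 + 26×1687 + 29×1528 + 68×304 + 57×708 + 15×1719 + 46×696 + 67×390 + 38×837 + 36×472
  = 389738
Sum of weights = 1504 + 489 + 1687 + 1528 + 304 + 708 + 1719 + 696 + 390 + 837 + 472 = 10334
Weighted mean = 389738 / 10334 = 37.714147
Difference (weighted minus unweighted) = -5.9222162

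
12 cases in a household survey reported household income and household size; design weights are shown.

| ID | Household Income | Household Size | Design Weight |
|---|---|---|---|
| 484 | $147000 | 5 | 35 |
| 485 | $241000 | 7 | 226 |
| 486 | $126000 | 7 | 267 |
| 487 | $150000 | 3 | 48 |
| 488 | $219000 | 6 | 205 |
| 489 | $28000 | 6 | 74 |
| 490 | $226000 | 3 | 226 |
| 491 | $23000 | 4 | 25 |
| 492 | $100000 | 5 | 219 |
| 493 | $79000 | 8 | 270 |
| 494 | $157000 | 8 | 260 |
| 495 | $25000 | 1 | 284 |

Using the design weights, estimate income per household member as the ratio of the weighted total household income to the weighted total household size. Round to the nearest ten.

Σ wᵢ·y = 290221000
Σ wᵢ·x = 5×35 + 7×226 + 7×267 + 3×48 + 6×205 + 6×74 + 3×226 + 4×25 + 5×219 + 8×270 + 8×260 + 1×284
  = 175 + 1582 + 1869 + 144 + 1230 + 444 + 678 + 100 + 1095 + 2160 + 2080 + 284 = 11841
Ratio = 290221000 / 11841 = 24509.839

24510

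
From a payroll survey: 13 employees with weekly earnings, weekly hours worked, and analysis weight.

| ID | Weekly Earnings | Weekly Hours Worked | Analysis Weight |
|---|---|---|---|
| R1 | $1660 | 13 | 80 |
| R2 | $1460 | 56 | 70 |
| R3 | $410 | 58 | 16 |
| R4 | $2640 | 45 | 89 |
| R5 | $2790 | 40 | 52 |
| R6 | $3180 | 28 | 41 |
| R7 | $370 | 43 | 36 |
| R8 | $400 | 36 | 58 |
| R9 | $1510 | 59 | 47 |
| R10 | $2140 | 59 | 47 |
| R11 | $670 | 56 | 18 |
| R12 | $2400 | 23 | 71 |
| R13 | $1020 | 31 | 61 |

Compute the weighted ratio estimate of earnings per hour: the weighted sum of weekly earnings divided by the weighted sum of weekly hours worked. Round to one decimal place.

Σ wᵢ·y = 1204730
Σ wᵢ·x = 26835
Ratio = 1204730 / 26835 = 44.893982

44.9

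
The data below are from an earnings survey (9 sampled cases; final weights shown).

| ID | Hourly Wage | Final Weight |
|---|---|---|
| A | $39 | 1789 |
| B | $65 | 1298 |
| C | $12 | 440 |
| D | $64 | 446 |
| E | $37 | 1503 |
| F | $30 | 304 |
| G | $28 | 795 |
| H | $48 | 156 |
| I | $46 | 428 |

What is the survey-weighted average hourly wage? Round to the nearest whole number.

42

Weighted sum = 39×1789 + 65×1298 + 12×440 + 64×446 + 37×1503 + 30×304 + 28×795 + 48×156 + 46×428
  = 69771 + 84370 + 5280 + 28544 + 55611 + 9120 + 22260 + 7488 + 19688 = 302132
Sum of weights = 1789 + 1298 + 440 + 446 + 1503 + 304 + 795 + 156 + 428 = 7159
Weighted mean = 302132 / 7159 = 42.203101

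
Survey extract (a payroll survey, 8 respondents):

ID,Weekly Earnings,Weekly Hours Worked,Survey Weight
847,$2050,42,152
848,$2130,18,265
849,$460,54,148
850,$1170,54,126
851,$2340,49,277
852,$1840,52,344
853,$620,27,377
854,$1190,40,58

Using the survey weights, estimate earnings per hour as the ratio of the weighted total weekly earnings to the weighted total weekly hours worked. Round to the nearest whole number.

Σ wᵢ·y = 2050×152 + 2130×265 + 460×148 + 1170×126 + 2340×277 + 1840×344 + 620×377 + 1190×58
  = 311600 + 564450 + 68080 + 147420 + 648180 + 632960 + 233740 + 69020 = 2675450
Σ wᵢ·x = 42×152 + 18×265 + 54×148 + 54×126 + 49×277 + 52×344 + 27×377 + 40×58
  = 6384 + 4770 + 7992 + 6804 + 13573 + 17888 + 10179 + 2320 = 69910
Ratio = 2675450 / 69910 = 38.269918

38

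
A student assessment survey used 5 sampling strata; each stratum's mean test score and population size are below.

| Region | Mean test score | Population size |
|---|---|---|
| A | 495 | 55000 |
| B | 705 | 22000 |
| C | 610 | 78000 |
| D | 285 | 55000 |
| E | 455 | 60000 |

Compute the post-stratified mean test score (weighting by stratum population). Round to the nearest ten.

Σ Nₕ·x̄ₕ = 495×55000 + 705×22000 + 610×78000 + 285×55000 + 455×60000
  = 133290000
Σ Nₕ = 55000 + 22000 + 78000 + 55000 + 60000 = 270000
Overall mean = 133290000 / 270000 = 493.66667

490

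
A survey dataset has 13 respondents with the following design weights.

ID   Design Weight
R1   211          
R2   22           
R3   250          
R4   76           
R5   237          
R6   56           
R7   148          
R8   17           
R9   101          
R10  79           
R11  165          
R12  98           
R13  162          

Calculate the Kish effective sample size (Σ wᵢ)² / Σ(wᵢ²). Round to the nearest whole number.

10

Σ wᵢ = 1622
Σ wᵢ² = 274294
n_eff = 1622² / 274294 = 2630884 / 274294 = 9.5914748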